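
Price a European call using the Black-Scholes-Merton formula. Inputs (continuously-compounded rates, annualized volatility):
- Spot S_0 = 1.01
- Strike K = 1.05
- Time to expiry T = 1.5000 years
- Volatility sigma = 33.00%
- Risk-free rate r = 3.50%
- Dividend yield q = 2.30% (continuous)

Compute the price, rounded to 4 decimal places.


d1 = (ln(S/K) + (r - q + 0.5*sigma^2) * T) / (sigma * sqrt(T)) = 0.15052032
d2 = d1 - sigma * sqrt(T) = -0.25364549
exp(-rT) = 0.94885432; exp(-qT) = 0.96608834
C = S_0 * exp(-qT) * N(d1) - K * exp(-rT) * N(d2)
N(d1) = 0.55982294; N(d2) = 0.39988473
C = 1.0100 * 0.96608834 * 0.55982294 - 1.0500 * 0.94885432 * 0.39988473 = 0.1478

Answer: Price = 0.1478


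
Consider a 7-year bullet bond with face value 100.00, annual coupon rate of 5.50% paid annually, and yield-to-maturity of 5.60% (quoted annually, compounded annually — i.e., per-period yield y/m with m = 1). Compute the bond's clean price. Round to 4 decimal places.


Coupon per period c = face * coupon_rate / m = 5.500000
Periods per year m = 1; per-period yield y/m = 0.056000
Number of cashflows N = 7
Cashflows (t years, CF_t, discount factor 1/(1+y/m)^(m*t), PV):
  t = 1.0000: CF_t = 5.500000, DF = 0.946970, PV = 5.208333
  t = 2.0000: CF_t = 5.500000, DF = 0.896752, PV = 4.932134
  t = 3.0000: CF_t = 5.500000, DF = 0.849197, PV = 4.670581
  t = 4.0000: CF_t = 5.500000, DF = 0.804163, PV = 4.422899
  t = 5.0000: CF_t = 5.500000, DF = 0.761518, PV = 4.188351
  t = 6.0000: CF_t = 5.500000, DF = 0.721135, PV = 3.966242
  t = 7.0000: CF_t = 105.500000, DF = 0.682893, PV = 72.045197
Price P = sum_t PV_t = 99.433737

Answer: Price = 99.4337


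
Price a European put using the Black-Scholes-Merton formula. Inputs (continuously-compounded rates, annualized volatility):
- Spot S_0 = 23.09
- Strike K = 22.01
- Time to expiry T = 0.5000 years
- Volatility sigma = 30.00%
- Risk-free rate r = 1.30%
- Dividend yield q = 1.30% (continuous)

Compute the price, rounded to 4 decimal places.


Answer: Price = 1.4038

Derivation:
d1 = (ln(S/K) + (r - q + 0.5*sigma^2) * T) / (sigma * sqrt(T)) = 0.33188164
d2 = d1 - sigma * sqrt(T) = 0.11974961
exp(-rT) = 0.99352108; exp(-qT) = 0.99352108
P = K * exp(-rT) * N(-d2) - S_0 * exp(-qT) * N(-d1)
N(-d1) = 0.36998932; N(-d2) = 0.45234075
P = 22.0100 * 0.99352108 * 0.45234075 - 23.0900 * 0.99352108 * 0.36998932 = 1.4038


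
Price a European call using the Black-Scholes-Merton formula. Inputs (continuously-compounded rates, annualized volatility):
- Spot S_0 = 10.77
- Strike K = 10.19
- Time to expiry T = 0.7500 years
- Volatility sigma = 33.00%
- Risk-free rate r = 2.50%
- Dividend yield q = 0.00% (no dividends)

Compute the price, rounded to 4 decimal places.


Answer: Price = 1.6039

Derivation:
d1 = (ln(S/K) + (r - q + 0.5*sigma^2) * T) / (sigma * sqrt(T)) = 0.40220370
d2 = d1 - sigma * sqrt(T) = 0.11641531
exp(-rT) = 0.98142469; exp(-qT) = 1.00000000
C = S_0 * exp(-qT) * N(d1) - K * exp(-rT) * N(d2)
N(d1) = 0.65623294; N(d2) = 0.54633830
C = 10.7700 * 1.00000000 * 0.65623294 - 10.1900 * 0.98142469 * 0.54633830 = 1.6039


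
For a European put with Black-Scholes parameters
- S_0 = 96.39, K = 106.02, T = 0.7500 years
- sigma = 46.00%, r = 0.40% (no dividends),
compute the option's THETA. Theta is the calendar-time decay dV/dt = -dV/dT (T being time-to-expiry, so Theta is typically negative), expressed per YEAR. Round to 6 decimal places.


Answer: Theta = -9.925469

Derivation:
d1 = -0.0323198014; d2 = -0.4306914871
phi(d1) = 0.3987339733; exp(-qT) = 1.0000000000; exp(-rT) = 0.9970044955
Theta = -S*exp(-qT)*phi(d1)*sigma/(2*sqrt(T)) + r*K*exp(-rT)*N(-d2) - q*S*exp(-qT)*N(-d1)
N(-d1) = 0.5128914909; N(-d2) = 0.6666536453; sqrt(T) = 0.8660254038
Term 1 = -96.3900 * 1.0000000000 * 0.3987339733 * 0.4600 / (2 * 0.8660254038) = -10.2073363311
Term 2 = 0.0040 * 106.0200 * 0.9970044955 * 0.6666536453 = 0.2818676054
Term 3 = 0 (no dividend yield, q = 0)
Theta = -10.2073363311 + (0.2818676054) + (0.0000000000) = -9.925469


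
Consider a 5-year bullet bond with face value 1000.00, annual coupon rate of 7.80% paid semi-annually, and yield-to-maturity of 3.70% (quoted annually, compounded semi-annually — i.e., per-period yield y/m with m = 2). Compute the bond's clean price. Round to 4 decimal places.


Coupon per period c = face * coupon_rate / m = 39.000000
Periods per year m = 2; per-period yield y/m = 0.018500
Number of cashflows N = 10
Cashflows (t years, CF_t, discount factor 1/(1+y/m)^(m*t), PV):
  t = 0.5000: CF_t = 39.000000, DF = 0.981836, PV = 38.291605
  t = 1.0000: CF_t = 39.000000, DF = 0.964002, PV = 37.596078
  t = 1.5000: CF_t = 39.000000, DF = 0.946492, PV = 36.913184
  t = 2.0000: CF_t = 39.000000, DF = 0.929300, PV = 36.242694
  t = 2.5000: CF_t = 39.000000, DF = 0.912420, PV = 35.584383
  t = 3.0000: CF_t = 39.000000, DF = 0.895847, PV = 34.938029
  t = 3.5000: CF_t = 39.000000, DF = 0.879575, PV = 34.303416
  t = 4.0000: CF_t = 39.000000, DF = 0.863598, PV = 33.680330
  t = 4.5000: CF_t = 39.000000, DF = 0.847912, PV = 33.068562
  t = 5.0000: CF_t = 1039.000000, DF = 0.832510, PV = 864.978304
Price P = sum_t PV_t = 1185.596586

Answer: Price = 1185.5966


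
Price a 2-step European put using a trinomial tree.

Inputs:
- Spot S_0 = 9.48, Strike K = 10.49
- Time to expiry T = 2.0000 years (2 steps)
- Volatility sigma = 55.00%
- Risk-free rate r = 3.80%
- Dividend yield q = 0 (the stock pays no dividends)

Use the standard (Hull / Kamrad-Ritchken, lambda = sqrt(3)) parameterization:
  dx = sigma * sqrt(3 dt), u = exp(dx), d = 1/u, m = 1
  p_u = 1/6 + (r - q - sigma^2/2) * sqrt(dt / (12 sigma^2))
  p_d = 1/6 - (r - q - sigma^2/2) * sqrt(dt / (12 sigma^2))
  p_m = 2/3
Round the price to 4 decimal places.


dt = T/N = 1.000000; dx = sigma*sqrt(3*dt) = 0.952628
u = exp(dx) = 2.592514; d = 1/u = 0.385726
p_u = 0.107226, p_m = 0.666667, p_d = 0.226108
Discount per step: exp(-r*dt) = 0.962713
Stock lattice S(k, j) with j the centered position index:
  k=0: S(0,+0) = 9.4800
  k=1: S(1,-1) = 3.6567; S(1,+0) = 9.4800; S(1,+1) = 24.5770
  k=2: S(2,-2) = 1.4105; S(2,-1) = 3.6567; S(2,+0) = 9.4800; S(2,+1) = 24.5770; S(2,+2) = 63.7163
Terminal payoffs V(N, j) = max(K - S_T, 0):
  V(2,-2) = 9.079522; V(2,-1) = 6.833317; V(2,+0) = 1.010000; V(2,+1) = 0.000000; V(2,+2) = 0.000000
Backward induction: V(k, j) = exp(-r*dt) * [p_u * V(k+1, j+1) + p_m * V(k+1, j) + p_d * V(k+1, j-1)]
  V(1,-1) = exp(-r*dt) * [p_u*1.010000 + p_m*6.833317 + p_d*9.079522] = 6.466342
  V(1,+0) = exp(-r*dt) * [p_u*0.000000 + p_m*1.010000 + p_d*6.833317] = 2.135680
  V(1,+1) = exp(-r*dt) * [p_u*0.000000 + p_m*0.000000 + p_d*1.010000] = 0.219853
  V(0,+0) = exp(-r*dt) * [p_u*0.219853 + p_m*2.135680 + p_d*6.466342] = 2.800964

Answer: Price = V(0,0) = 2.8010


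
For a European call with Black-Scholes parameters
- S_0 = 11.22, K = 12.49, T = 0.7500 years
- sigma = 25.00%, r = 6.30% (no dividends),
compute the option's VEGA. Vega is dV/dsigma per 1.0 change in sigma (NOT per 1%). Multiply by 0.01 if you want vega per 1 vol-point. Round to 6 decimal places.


Answer: Vega = 3.821619

Derivation:
d1 = -0.1687845363; d2 = -0.3852908872
phi(d1) = 0.3932999829; exp(-qT) = 1.0000000000; exp(-rT) = 0.9538489056
Vega = S * exp(-qT) * phi(d1) * sqrt(T) = 11.2200 * 1.0000000000 * 0.3932999829 * 0.8660254038 = 3.821619


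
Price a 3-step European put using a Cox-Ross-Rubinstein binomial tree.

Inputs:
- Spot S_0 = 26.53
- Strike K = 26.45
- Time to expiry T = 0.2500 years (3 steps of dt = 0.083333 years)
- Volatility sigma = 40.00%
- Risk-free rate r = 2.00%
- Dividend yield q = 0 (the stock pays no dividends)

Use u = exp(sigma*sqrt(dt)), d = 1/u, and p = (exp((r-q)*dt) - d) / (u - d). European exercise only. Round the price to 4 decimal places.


dt = T/N = 0.083333
u = exp(sigma*sqrt(dt)) = 1.122401; d = 1/u = 0.890947
p = (exp((r-q)*dt) - d) / (u - d) = 0.478371
Discount per step: exp(-r*dt) = 0.998335
Stock lattice S(k, i) with i counting down-moves:
  k=0: S(0,0) = 26.5300
  k=1: S(1,0) = 29.7773; S(1,1) = 23.6368
  k=2: S(2,0) = 33.4221; S(2,1) = 26.5300; S(2,2) = 21.0592
  k=3: S(3,0) = 37.5130; S(3,1) = 29.7773; S(3,2) = 23.6368; S(3,3) = 18.7626
Terminal payoffs V(N, i) = max(K - S_T, 0):
  V(3,0) = 0.000000; V(3,1) = 0.000000; V(3,2) = 2.813169; V(3,3) = 7.687391
Backward induction: V(k, i) = exp(-r*dt) * [p * V(k+1, i) + (1-p) * V(k+1, i+1)].
  V(2,0) = exp(-r*dt) * [p*0.000000 + (1-p)*0.000000] = 0.000000
  V(2,1) = exp(-r*dt) * [p*0.000000 + (1-p)*2.813169] = 1.464986
  V(2,2) = exp(-r*dt) * [p*2.813169 + (1-p)*7.687391] = 5.346784
  V(1,0) = exp(-r*dt) * [p*0.000000 + (1-p)*1.464986] = 0.762906
  V(1,1) = exp(-r*dt) * [p*1.464986 + (1-p)*5.346784] = 3.484031
  V(0,0) = exp(-r*dt) * [p*0.762906 + (1-p)*3.484031] = 2.178689

Answer: Price = V(0,0) = 2.1787


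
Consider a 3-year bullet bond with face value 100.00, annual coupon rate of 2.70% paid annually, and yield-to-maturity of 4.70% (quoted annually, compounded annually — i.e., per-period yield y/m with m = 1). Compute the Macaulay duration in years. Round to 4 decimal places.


Answer: Macaulay duration = 2.9194 years

Derivation:
Coupon per period c = face * coupon_rate / m = 2.700000
Periods per year m = 1; per-period yield y/m = 0.047000
Number of cashflows N = 3
Cashflows (t years, CF_t, discount factor 1/(1+y/m)^(m*t), PV):
  t = 1.0000: CF_t = 2.700000, DF = 0.955110, PV = 2.578797
  t = 2.0000: CF_t = 2.700000, DF = 0.912235, PV = 2.463034
  t = 3.0000: CF_t = 102.700000, DF = 0.871284, PV = 89.480911
Price P = sum_t PV_t = 94.522742
Macaulay numerator sum_t t * PV_t:
  t * PV_t at t = 1.0000: 2.578797
  t * PV_t at t = 2.0000: 4.926068
  t * PV_t at t = 3.0000: 268.442734
Macaulay duration D = (sum_t t * PV_t) / P = 275.947598 / 94.522742 = 2.919378


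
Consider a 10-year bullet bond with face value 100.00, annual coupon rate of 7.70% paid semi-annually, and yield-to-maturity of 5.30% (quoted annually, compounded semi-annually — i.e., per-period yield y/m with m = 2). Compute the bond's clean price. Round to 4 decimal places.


Answer: Price = 118.4446

Derivation:
Coupon per period c = face * coupon_rate / m = 3.850000
Periods per year m = 2; per-period yield y/m = 0.026500
Number of cashflows N = 20
Cashflows (t years, CF_t, discount factor 1/(1+y/m)^(m*t), PV):
  t = 0.5000: CF_t = 3.850000, DF = 0.974184, PV = 3.750609
  t = 1.0000: CF_t = 3.850000, DF = 0.949035, PV = 3.653784
  t = 1.5000: CF_t = 3.850000, DF = 0.924535, PV = 3.559458
  t = 2.0000: CF_t = 3.850000, DF = 0.900667, PV = 3.467567
  t = 2.5000: CF_t = 3.850000, DF = 0.877415, PV = 3.378049
  t = 3.0000: CF_t = 3.850000, DF = 0.854764, PV = 3.290842
  t = 3.5000: CF_t = 3.850000, DF = 0.832698, PV = 3.205886
  t = 4.0000: CF_t = 3.850000, DF = 0.811201, PV = 3.123123
  t = 4.5000: CF_t = 3.850000, DF = 0.790259, PV = 3.042497
  t = 5.0000: CF_t = 3.850000, DF = 0.769858, PV = 2.963952
  t = 5.5000: CF_t = 3.850000, DF = 0.749983, PV = 2.887435
  t = 6.0000: CF_t = 3.850000, DF = 0.730622, PV = 2.812893
  t = 6.5000: CF_t = 3.850000, DF = 0.711760, PV = 2.740276
  t = 7.0000: CF_t = 3.850000, DF = 0.693385, PV = 2.669534
  t = 7.5000: CF_t = 3.850000, DF = 0.675485, PV = 2.600617
  t = 8.0000: CF_t = 3.850000, DF = 0.658047, PV = 2.533480
  t = 8.5000: CF_t = 3.850000, DF = 0.641059, PV = 2.468076
  t = 9.0000: CF_t = 3.850000, DF = 0.624509, PV = 2.404360
  t = 9.5000: CF_t = 3.850000, DF = 0.608387, PV = 2.342290
  t = 10.0000: CF_t = 103.850000, DF = 0.592681, PV = 61.549911
Price P = sum_t PV_t = 118.444639


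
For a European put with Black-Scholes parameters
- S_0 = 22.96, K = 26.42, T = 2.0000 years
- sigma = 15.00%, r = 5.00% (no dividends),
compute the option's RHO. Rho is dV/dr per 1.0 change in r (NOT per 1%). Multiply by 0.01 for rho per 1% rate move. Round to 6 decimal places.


d1 = -0.0842292759; d2 = -0.2963613102
phi(d1) = 0.3975296253; exp(-qT) = 1.0000000000; exp(-rT) = 0.9048374180
N(-d2) = 0.6165229156
Rho = -K*T*exp(-rT)*N(-d2) = -26.4200 * 2.0000 * 0.9048374180 * 0.6165229156 = -29.476953

Answer: Rho = -29.476953


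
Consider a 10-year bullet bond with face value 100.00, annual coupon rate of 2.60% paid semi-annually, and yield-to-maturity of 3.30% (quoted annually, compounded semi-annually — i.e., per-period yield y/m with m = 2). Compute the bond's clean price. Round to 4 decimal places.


Coupon per period c = face * coupon_rate / m = 1.300000
Periods per year m = 2; per-period yield y/m = 0.016500
Number of cashflows N = 20
Cashflows (t years, CF_t, discount factor 1/(1+y/m)^(m*t), PV):
  t = 0.5000: CF_t = 1.300000, DF = 0.983768, PV = 1.278898
  t = 1.0000: CF_t = 1.300000, DF = 0.967799, PV = 1.258139
  t = 1.5000: CF_t = 1.300000, DF = 0.952090, PV = 1.237717
  t = 2.0000: CF_t = 1.300000, DF = 0.936635, PV = 1.217626
  t = 2.5000: CF_t = 1.300000, DF = 0.921432, PV = 1.197861
  t = 3.0000: CF_t = 1.300000, DF = 0.906475, PV = 1.178417
  t = 3.5000: CF_t = 1.300000, DF = 0.891761, PV = 1.159289
  t = 4.0000: CF_t = 1.300000, DF = 0.877285, PV = 1.140471
  t = 4.5000: CF_t = 1.300000, DF = 0.863045, PV = 1.121959
  t = 5.0000: CF_t = 1.300000, DF = 0.849036, PV = 1.103747
  t = 5.5000: CF_t = 1.300000, DF = 0.835254, PV = 1.085831
  t = 6.0000: CF_t = 1.300000, DF = 0.821696, PV = 1.068205
  t = 6.5000: CF_t = 1.300000, DF = 0.808359, PV = 1.050866
  t = 7.0000: CF_t = 1.300000, DF = 0.795237, PV = 1.033808
  t = 7.5000: CF_t = 1.300000, DF = 0.782329, PV = 1.017027
  t = 8.0000: CF_t = 1.300000, DF = 0.769630, PV = 1.000519
  t = 8.5000: CF_t = 1.300000, DF = 0.757137, PV = 0.984278
  t = 9.0000: CF_t = 1.300000, DF = 0.744847, PV = 0.968301
  t = 9.5000: CF_t = 1.300000, DF = 0.732757, PV = 0.952584
  t = 10.0000: CF_t = 101.300000, DF = 0.720862, PV = 73.023356
Price P = sum_t PV_t = 94.078898

Answer: Price = 94.0789


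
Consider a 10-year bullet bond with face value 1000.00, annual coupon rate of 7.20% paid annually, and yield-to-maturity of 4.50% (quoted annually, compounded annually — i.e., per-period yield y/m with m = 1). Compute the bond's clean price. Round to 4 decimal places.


Coupon per period c = face * coupon_rate / m = 72.000000
Periods per year m = 1; per-period yield y/m = 0.045000
Number of cashflows N = 10
Cashflows (t years, CF_t, discount factor 1/(1+y/m)^(m*t), PV):
  t = 1.0000: CF_t = 72.000000, DF = 0.956938, PV = 68.899522
  t = 2.0000: CF_t = 72.000000, DF = 0.915730, PV = 65.932556
  t = 3.0000: CF_t = 72.000000, DF = 0.876297, PV = 63.093355
  t = 4.0000: CF_t = 72.000000, DF = 0.838561, PV = 60.376417
  t = 5.0000: CF_t = 72.000000, DF = 0.802451, PV = 57.776475
  t = 6.0000: CF_t = 72.000000, DF = 0.767896, PV = 55.288493
  t = 7.0000: CF_t = 72.000000, DF = 0.734828, PV = 52.907649
  t = 8.0000: CF_t = 72.000000, DF = 0.703185, PV = 50.629329
  t = 9.0000: CF_t = 72.000000, DF = 0.672904, PV = 48.449119
  t = 10.0000: CF_t = 1072.000000, DF = 0.643928, PV = 690.290475
Price P = sum_t PV_t = 1213.643391

Answer: Price = 1213.6434


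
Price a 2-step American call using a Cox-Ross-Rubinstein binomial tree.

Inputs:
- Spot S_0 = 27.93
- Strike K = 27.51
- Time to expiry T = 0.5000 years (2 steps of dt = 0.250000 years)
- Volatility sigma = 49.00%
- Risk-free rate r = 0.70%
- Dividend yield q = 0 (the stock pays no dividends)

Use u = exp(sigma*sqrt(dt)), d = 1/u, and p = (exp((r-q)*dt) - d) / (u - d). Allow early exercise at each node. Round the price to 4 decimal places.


dt = T/N = 0.250000
u = exp(sigma*sqrt(dt)) = 1.277621; d = 1/u = 0.782705
p = (exp((r-q)*dt) - d) / (u - d) = 0.442594
Discount per step: exp(-r*dt) = 0.998252
Stock lattice S(k, i) with i counting down-moves:
  k=0: S(0,0) = 27.9300
  k=1: S(1,0) = 35.6840; S(1,1) = 21.8609
  k=2: S(2,0) = 45.5906; S(2,1) = 27.9300; S(2,2) = 17.1107
Terminal payoffs V(N, i) = max(S_T - K, 0):
  V(2,0) = 18.080592; V(2,1) = 0.420000; V(2,2) = 0.000000
Backward induction: V(k, i) = exp(-r*dt) * [p * V(k+1, i) + (1-p) * V(k+1, i+1)]; then take max(V_cont, immediate exercise) for American.
  V(1,0) = exp(-r*dt) * [p*18.080592 + (1-p)*0.420000] = 8.222064; exercise = 8.173963; V(1,0) = max -> 8.222064
  V(1,1) = exp(-r*dt) * [p*0.420000 + (1-p)*0.000000] = 0.185564; exercise = 0.000000; V(1,1) = max -> 0.185564
  V(0,0) = exp(-r*dt) * [p*8.222064 + (1-p)*0.185564] = 3.735924; exercise = 0.420000; V(0,0) = max -> 3.735924

Answer: Price = V(0,0) = 3.7359


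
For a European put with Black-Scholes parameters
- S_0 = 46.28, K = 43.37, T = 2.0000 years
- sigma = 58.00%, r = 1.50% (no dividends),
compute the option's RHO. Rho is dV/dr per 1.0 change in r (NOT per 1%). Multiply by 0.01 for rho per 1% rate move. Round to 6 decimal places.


Answer: Rho = -51.832803

Derivation:
d1 = 0.5258703689; d2 = -0.2943734973
phi(d1) = 0.3474243430; exp(-qT) = 1.0000000000; exp(-rT) = 0.9704455335
N(-d2) = 0.6157637419
Rho = -K*T*exp(-rT)*N(-d2) = -43.3700 * 2.0000 * 0.9704455335 * 0.6157637419 = -51.832803


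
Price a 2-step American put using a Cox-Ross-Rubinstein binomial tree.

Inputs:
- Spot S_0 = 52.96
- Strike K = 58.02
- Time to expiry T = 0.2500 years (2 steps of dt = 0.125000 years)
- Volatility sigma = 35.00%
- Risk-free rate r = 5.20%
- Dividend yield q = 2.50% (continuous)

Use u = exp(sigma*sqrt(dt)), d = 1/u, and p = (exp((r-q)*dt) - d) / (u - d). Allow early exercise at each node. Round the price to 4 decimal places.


Answer: Price = V(0,0) = 7.0155

Derivation:
dt = T/N = 0.125000
u = exp(sigma*sqrt(dt)) = 1.131726; d = 1/u = 0.883606
p = (exp((r-q)*dt) - d) / (u - d) = 0.482729
Discount per step: exp(-r*dt) = 0.993521
Stock lattice S(k, i) with i counting down-moves:
  k=0: S(0,0) = 52.9600
  k=1: S(1,0) = 59.9362; S(1,1) = 46.7958
  k=2: S(2,0) = 67.8313; S(2,1) = 52.9600; S(2,2) = 41.3491
Terminal payoffs V(N, i) = max(K - S_T, 0):
  V(2,0) = 0.000000; V(2,1) = 5.060000; V(2,2) = 16.670946
Backward induction: V(k, i) = exp(-r*dt) * [p * V(k+1, i) + (1-p) * V(k+1, i+1)]; then take max(V_cont, immediate exercise) for American.
  V(1,0) = exp(-r*dt) * [p*0.000000 + (1-p)*5.060000] = 2.600434; exercise = 0.000000; V(1,0) = max -> 2.600434
  V(1,1) = exp(-r*dt) * [p*5.060000 + (1-p)*16.670946] = 10.994312; exercise = 11.224211; V(1,1) = max -> 11.224211
  V(0,0) = exp(-r*dt) * [p*2.600434 + (1-p)*11.224211] = 7.015516; exercise = 5.060000; V(0,0) = max -> 7.015516


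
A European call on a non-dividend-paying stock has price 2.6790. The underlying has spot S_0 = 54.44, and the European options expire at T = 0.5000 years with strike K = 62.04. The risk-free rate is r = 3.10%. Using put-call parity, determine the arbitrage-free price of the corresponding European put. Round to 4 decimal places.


Answer: Put price = 9.3248

Derivation:
Put-call parity: C - P = S_0 * exp(-qT) - K * exp(-rT).
S_0 * exp(-qT) = 54.4400 * 1.00000000 = 54.44000000
K * exp(-rT) = 62.0400 * 0.98461951 = 61.08579420
P = C - S*exp(-qT) + K*exp(-rT)
P = 2.6790 - 54.44000000 + 61.08579420 = 9.3248


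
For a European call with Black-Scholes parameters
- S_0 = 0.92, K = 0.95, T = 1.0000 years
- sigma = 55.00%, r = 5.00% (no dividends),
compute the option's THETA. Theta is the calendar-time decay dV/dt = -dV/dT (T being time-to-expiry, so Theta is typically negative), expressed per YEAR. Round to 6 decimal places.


Answer: Theta = -0.114534

Derivation:
d1 = 0.3075667008; d2 = -0.2424332992
phi(d1) = 0.3805121498; exp(-qT) = 1.0000000000; exp(-rT) = 0.9512294245
Theta = -S*exp(-qT)*phi(d1)*sigma/(2*sqrt(T)) - r*K*exp(-rT)*N(d2) + q*S*exp(-qT)*N(d1)
N(d1) = 0.6207939692; N(d2) = 0.4042222174; sqrt(T) = 1.0000000000
Term 1 = -0.9200 * 1.0000000000 * 0.3805121498 * 0.5500 / (2 * 1.0000000000) = -0.0962695739
Term 2 = -0.0500 * 0.9500 * 0.9512294245 * 0.4042222174 = -0.0182641332
Term 3 = 0 (no dividend yield, q = 0)
Theta = -0.0962695739 + (-0.0182641332) + (0.0000000000) = -0.114534


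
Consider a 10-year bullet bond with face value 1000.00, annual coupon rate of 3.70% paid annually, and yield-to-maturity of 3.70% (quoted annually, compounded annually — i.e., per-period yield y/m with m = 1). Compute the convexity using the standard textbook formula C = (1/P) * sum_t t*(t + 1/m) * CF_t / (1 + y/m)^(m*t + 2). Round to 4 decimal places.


Coupon per period c = face * coupon_rate / m = 37.000000
Periods per year m = 1; per-period yield y/m = 0.037000
Number of cashflows N = 10
Cashflows (t years, CF_t, discount factor 1/(1+y/m)^(m*t), PV):
  t = 1.0000: CF_t = 37.000000, DF = 0.964320, PV = 35.679846
  t = 2.0000: CF_t = 37.000000, DF = 0.929913, PV = 34.406794
  t = 3.0000: CF_t = 37.000000, DF = 0.896734, PV = 33.179165
  t = 4.0000: CF_t = 37.000000, DF = 0.864739, PV = 31.995338
  t = 5.0000: CF_t = 37.000000, DF = 0.833885, PV = 30.853749
  t = 6.0000: CF_t = 37.000000, DF = 0.804132, PV = 29.752892
  t = 7.0000: CF_t = 37.000000, DF = 0.775441, PV = 28.691313
  t = 8.0000: CF_t = 37.000000, DF = 0.747773, PV = 27.667612
  t = 9.0000: CF_t = 37.000000, DF = 0.721093, PV = 26.680436
  t = 10.0000: CF_t = 1037.000000, DF = 0.695364, PV = 721.092855
Price P = sum_t PV_t = 1000.000000
Convexity numerator sum_t t*(t + 1/m) * CF_t / (1+y/m)^(m*t + 2):
  t = 1.0000: term = 66.358330
  t = 2.0000: term = 191.972026
  t = 3.0000: term = 370.244988
  t = 4.0000: term = 595.057840
  t = 5.0000: term = 860.739402
  t = 6.0000: term = 1162.039694
  t = 7.0000: term = 1494.104396
  t = 8.0000: term = 1852.450691
  t = 9.0000: term = 2232.944420
  t = 10.0000: term = 73760.926787
Convexity = (1/P) * sum = 82586.838575 / 1000.000000 = 82.586839

Answer: Convexity = 82.5868


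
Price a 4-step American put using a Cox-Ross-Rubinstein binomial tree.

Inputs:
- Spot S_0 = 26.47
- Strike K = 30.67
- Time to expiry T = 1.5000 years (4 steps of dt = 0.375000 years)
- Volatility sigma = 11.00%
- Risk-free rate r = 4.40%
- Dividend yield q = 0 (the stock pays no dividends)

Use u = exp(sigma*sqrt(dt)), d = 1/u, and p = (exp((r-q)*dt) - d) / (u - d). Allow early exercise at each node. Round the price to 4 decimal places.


Answer: Price = V(0,0) = 4.2000

Derivation:
dt = T/N = 0.375000
u = exp(sigma*sqrt(dt)) = 1.069682; d = 1/u = 0.934858
p = (exp((r-q)*dt) - d) / (u - d) = 0.606563
Discount per step: exp(-r*dt) = 0.983635
Stock lattice S(k, i) with i counting down-moves:
  k=0: S(0,0) = 26.4700
  k=1: S(1,0) = 28.3145; S(1,1) = 24.7457
  k=2: S(2,0) = 30.2875; S(2,1) = 26.4700; S(2,2) = 23.1337
  k=3: S(3,0) = 32.3979; S(3,1) = 28.3145; S(3,2) = 24.7457; S(3,3) = 21.6267
  k=4: S(4,0) = 34.6555; S(4,1) = 30.2875; S(4,2) = 26.4700; S(4,3) = 23.1337; S(4,4) = 20.2179
Terminal payoffs V(N, i) = max(K - S_T, 0):
  V(4,0) = 0.000000; V(4,1) = 0.382534; V(4,2) = 4.200000; V(4,3) = 7.536308; V(4,4) = 10.452104
Backward induction: V(k, i) = exp(-r*dt) * [p * V(k+1, i) + (1-p) * V(k+1, i+1)]; then take max(V_cont, immediate exercise) for American.
  V(3,0) = exp(-r*dt) * [p*0.000000 + (1-p)*0.382534] = 0.148040; exercise = 0.000000; V(3,0) = max -> 0.148040
  V(3,1) = exp(-r*dt) * [p*0.382534 + (1-p)*4.200000] = 1.853627; exercise = 2.355530; V(3,1) = max -> 2.355530
  V(3,2) = exp(-r*dt) * [p*4.200000 + (1-p)*7.536308] = 5.422414; exercise = 5.924317; V(3,2) = max -> 5.924317
  V(3,3) = exp(-r*dt) * [p*7.536308 + (1-p)*10.452104] = 8.541387; exercise = 9.043290; V(3,3) = max -> 9.043290
  V(2,0) = exp(-r*dt) * [p*0.148040 + (1-p)*2.355530] = 0.999912; exercise = 0.382534; V(2,0) = max -> 0.999912
  V(2,1) = exp(-r*dt) * [p*2.355530 + (1-p)*5.924317] = 3.698097; exercise = 4.200000; V(2,1) = max -> 4.200000
  V(2,2) = exp(-r*dt) * [p*5.924317 + (1-p)*9.043290] = 7.034405; exercise = 7.536308; V(2,2) = max -> 7.536308
  V(1,0) = exp(-r*dt) * [p*0.999912 + (1-p)*4.200000] = 2.221978; exercise = 2.355530; V(1,0) = max -> 2.355530
  V(1,1) = exp(-r*dt) * [p*4.200000 + (1-p)*7.536308] = 5.422414; exercise = 5.924317; V(1,1) = max -> 5.924317
  V(0,0) = exp(-r*dt) * [p*2.355530 + (1-p)*5.924317] = 3.698097; exercise = 4.200000; V(0,0) = max -> 4.200000


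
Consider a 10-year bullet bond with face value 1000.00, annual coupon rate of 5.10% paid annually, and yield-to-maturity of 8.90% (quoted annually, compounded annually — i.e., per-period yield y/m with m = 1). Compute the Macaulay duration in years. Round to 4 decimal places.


Coupon per period c = face * coupon_rate / m = 51.000000
Periods per year m = 1; per-period yield y/m = 0.089000
Number of cashflows N = 10
Cashflows (t years, CF_t, discount factor 1/(1+y/m)^(m*t), PV):
  t = 1.0000: CF_t = 51.000000, DF = 0.918274, PV = 46.831956
  t = 2.0000: CF_t = 51.000000, DF = 0.843226, PV = 43.004551
  t = 3.0000: CF_t = 51.000000, DF = 0.774313, PV = 39.489946
  t = 4.0000: CF_t = 51.000000, DF = 0.711031, PV = 36.262576
  t = 5.0000: CF_t = 51.000000, DF = 0.652921, PV = 33.298968
  t = 6.0000: CF_t = 51.000000, DF = 0.599560, PV = 30.577565
  t = 7.0000: CF_t = 51.000000, DF = 0.550560, PV = 28.078572
  t = 8.0000: CF_t = 51.000000, DF = 0.505565, PV = 25.783813
  t = 9.0000: CF_t = 51.000000, DF = 0.464247, PV = 23.676596
  t = 10.0000: CF_t = 1051.000000, DF = 0.426306, PV = 448.047356
Price P = sum_t PV_t = 755.051898
Macaulay numerator sum_t t * PV_t:
  t * PV_t at t = 1.0000: 46.831956
  t * PV_t at t = 2.0000: 86.009102
  t * PV_t at t = 3.0000: 118.469837
  t * PV_t at t = 4.0000: 145.050306
  t * PV_t at t = 5.0000: 166.494841
  t * PV_t at t = 6.0000: 183.465390
  t * PV_t at t = 7.0000: 196.550004
  t * PV_t at t = 8.0000: 206.270502
  t * PV_t at t = 9.0000: 213.089361
  t * PV_t at t = 10.0000: 4480.473556
Macaulay duration D = (sum_t t * PV_t) / P = 5842.704855 / 755.051898 = 7.738150

Answer: Macaulay duration = 7.7382 years


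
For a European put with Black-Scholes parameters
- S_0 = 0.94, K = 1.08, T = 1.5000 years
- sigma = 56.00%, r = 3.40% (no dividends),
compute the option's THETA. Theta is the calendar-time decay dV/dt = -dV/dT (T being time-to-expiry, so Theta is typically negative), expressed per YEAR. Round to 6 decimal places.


Answer: Theta = -0.060008

Derivation:
d1 = 0.2148604267; d2 = -0.4709967013
phi(d1) = 0.3898391602; exp(-qT) = 1.0000000000; exp(-rT) = 0.9502786705
Theta = -S*exp(-qT)*phi(d1)*sigma/(2*sqrt(T)) + r*K*exp(-rT)*N(-d2) - q*S*exp(-qT)*N(-d1)
N(-d1) = 0.4149380696; N(-d2) = 0.6811784547; sqrt(T) = 1.2247448714
Term 1 = -0.9400 * 1.0000000000 * 0.3898391602 * 0.5600 / (2 * 1.2247448714) = -0.0837771763
Term 2 = 0.0340 * 1.0800 * 0.9502786705 * 0.6811784547 = 0.0237691996
Term 3 = 0 (no dividend yield, q = 0)
Theta = -0.0837771763 + (0.0237691996) + (0.0000000000) = -0.060008


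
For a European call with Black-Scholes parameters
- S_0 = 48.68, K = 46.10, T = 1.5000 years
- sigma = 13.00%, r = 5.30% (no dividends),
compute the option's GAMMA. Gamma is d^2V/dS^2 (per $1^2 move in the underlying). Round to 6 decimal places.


Answer: Gamma = 0.033682

Derivation:
d1 = 0.9209473339; d2 = 0.7617305006
phi(d1) = 0.2610585600; exp(-qT) = 1.0000000000; exp(-rT) = 0.9235780200
Gamma = exp(-qT) * phi(d1) / (S * sigma * sqrt(T)) = 1.0000000000 * 0.2610585600 / (48.6800 * 0.1300 * 1.2247448714) = 0.033682


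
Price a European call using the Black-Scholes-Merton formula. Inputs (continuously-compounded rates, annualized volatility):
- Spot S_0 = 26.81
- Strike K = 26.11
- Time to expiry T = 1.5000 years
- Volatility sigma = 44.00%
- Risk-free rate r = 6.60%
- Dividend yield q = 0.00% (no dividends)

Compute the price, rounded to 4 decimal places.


d1 = (ln(S/K) + (r - q + 0.5*sigma^2) * T) / (sigma * sqrt(T)) = 0.50225037
d2 = d1 - sigma * sqrt(T) = -0.03663737
exp(-rT) = 0.90574271; exp(-qT) = 1.00000000
C = S_0 * exp(-qT) * N(d1) - K * exp(-rT) * N(d2)
N(d1) = 0.69225429; N(d2) = 0.48538707
C = 26.8100 * 1.00000000 * 0.69225429 - 26.1100 * 0.90574271 * 0.48538707 = 7.0804

Answer: Price = 7.0804


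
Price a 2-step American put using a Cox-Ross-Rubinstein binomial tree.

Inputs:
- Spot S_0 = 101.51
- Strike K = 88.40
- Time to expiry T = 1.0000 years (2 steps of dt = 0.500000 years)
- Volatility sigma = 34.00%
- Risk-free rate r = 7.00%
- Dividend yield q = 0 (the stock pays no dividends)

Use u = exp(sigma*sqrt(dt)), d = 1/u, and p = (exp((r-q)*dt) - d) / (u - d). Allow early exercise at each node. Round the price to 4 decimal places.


dt = T/N = 0.500000
u = exp(sigma*sqrt(dt)) = 1.271778; d = 1/u = 0.786300
p = (exp((r-q)*dt) - d) / (u - d) = 0.513554
Discount per step: exp(-r*dt) = 0.965605
Stock lattice S(k, i) with i counting down-moves:
  k=0: S(0,0) = 101.5100
  k=1: S(1,0) = 129.0982; S(1,1) = 79.8174
  k=2: S(2,0) = 164.1844; S(2,1) = 101.5100; S(2,2) = 62.7604
Terminal payoffs V(N, i) = max(K - S_T, 0):
  V(2,0) = 0.000000; V(2,1) = 0.000000; V(2,2) = 25.639575
Backward induction: V(k, i) = exp(-r*dt) * [p * V(k+1, i) + (1-p) * V(k+1, i+1)]; then take max(V_cont, immediate exercise) for American.
  V(1,0) = exp(-r*dt) * [p*0.000000 + (1-p)*0.000000] = 0.000000; exercise = 0.000000; V(1,0) = max -> 0.000000
  V(1,1) = exp(-r*dt) * [p*0.000000 + (1-p)*25.639575] = 12.043287; exercise = 8.582641; V(1,1) = max -> 12.043287
  V(0,0) = exp(-r*dt) * [p*0.000000 + (1-p)*12.043287] = 5.656909; exercise = 0.000000; V(0,0) = max -> 5.656909

Answer: Price = V(0,0) = 5.6569


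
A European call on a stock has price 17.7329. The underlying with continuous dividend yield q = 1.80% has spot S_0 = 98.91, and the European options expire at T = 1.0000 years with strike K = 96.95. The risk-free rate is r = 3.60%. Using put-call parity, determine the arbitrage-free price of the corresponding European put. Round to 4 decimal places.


Answer: Put price = 14.1092

Derivation:
Put-call parity: C - P = S_0 * exp(-qT) - K * exp(-rT).
S_0 * exp(-qT) = 98.9100 * 0.98216103 = 97.14554771
K * exp(-rT) = 96.9500 * 0.96464029 = 93.52187645
P = C - S*exp(-qT) + K*exp(-rT)
P = 17.7329 - 97.14554771 + 93.52187645 = 14.1092


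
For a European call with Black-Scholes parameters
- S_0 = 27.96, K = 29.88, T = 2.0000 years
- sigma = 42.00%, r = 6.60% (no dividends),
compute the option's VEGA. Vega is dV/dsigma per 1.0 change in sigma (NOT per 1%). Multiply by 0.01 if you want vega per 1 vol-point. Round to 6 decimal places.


Answer: Vega = 14.518461

Derivation:
d1 = 0.4074038771; d2 = -0.1865658191
phi(d1) = 0.3671710392; exp(-qT) = 1.0000000000; exp(-rT) = 0.8763409951
Vega = S * exp(-qT) * phi(d1) * sqrt(T) = 27.9600 * 1.0000000000 * 0.3671710392 * 1.4142135624 = 14.518461


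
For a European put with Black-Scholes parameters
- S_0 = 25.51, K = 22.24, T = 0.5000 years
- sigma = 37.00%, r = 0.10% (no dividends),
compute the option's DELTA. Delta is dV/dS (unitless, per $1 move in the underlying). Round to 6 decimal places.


Answer: Delta = -0.255575

Derivation:
d1 = 0.6570476832; d2 = 0.3954181742
phi(d1) = 0.3214882247; exp(-qT) = 1.0000000000; exp(-rT) = 0.9995001250
N(-d1) = 0.2555751284
Delta = -exp(-qT) * N(-d1) = -1.0000000000 * 0.2555751284 = -0.255575


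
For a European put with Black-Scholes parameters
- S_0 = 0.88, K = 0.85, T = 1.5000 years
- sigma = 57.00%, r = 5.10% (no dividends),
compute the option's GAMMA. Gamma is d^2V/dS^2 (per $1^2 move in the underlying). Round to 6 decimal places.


d1 = 0.5083200567; d2 = -0.1897845200
phi(d1) = 0.3505916324; exp(-qT) = 1.0000000000; exp(-rT) = 0.9263529143
Gamma = exp(-qT) * phi(d1) / (S * sigma * sqrt(T)) = 1.0000000000 * 0.3505916324 / (0.8800 * 0.5700 * 1.2247448714) = 0.570688

Answer: Gamma = 0.570688


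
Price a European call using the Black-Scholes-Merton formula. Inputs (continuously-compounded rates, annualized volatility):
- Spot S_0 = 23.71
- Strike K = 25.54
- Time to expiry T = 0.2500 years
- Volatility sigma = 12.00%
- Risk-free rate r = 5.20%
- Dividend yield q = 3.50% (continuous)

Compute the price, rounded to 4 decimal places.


Answer: Price = 0.0874

Derivation:
d1 = (ln(S/K) + (r - q + 0.5*sigma^2) * T) / (sigma * sqrt(T)) = -1.13831584
d2 = d1 - sigma * sqrt(T) = -1.19831584
exp(-rT) = 0.98708414; exp(-qT) = 0.99128817
C = S_0 * exp(-qT) * N(d1) - K * exp(-rT) * N(d2)
N(d1) = 0.12749431; N(d2) = 0.11539704
C = 23.7100 * 0.99128817 * 0.12749431 - 25.5400 * 0.98708414 * 0.11539704 = 0.0874


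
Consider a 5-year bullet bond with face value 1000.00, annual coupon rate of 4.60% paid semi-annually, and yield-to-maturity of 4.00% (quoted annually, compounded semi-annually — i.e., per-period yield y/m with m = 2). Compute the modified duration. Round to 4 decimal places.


Coupon per period c = face * coupon_rate / m = 23.000000
Periods per year m = 2; per-period yield y/m = 0.020000
Number of cashflows N = 10
Cashflows (t years, CF_t, discount factor 1/(1+y/m)^(m*t), PV):
  t = 0.5000: CF_t = 23.000000, DF = 0.980392, PV = 22.549020
  t = 1.0000: CF_t = 23.000000, DF = 0.961169, PV = 22.106882
  t = 1.5000: CF_t = 23.000000, DF = 0.942322, PV = 21.673414
  t = 2.0000: CF_t = 23.000000, DF = 0.923845, PV = 21.248445
  t = 2.5000: CF_t = 23.000000, DF = 0.905731, PV = 20.831809
  t = 3.0000: CF_t = 23.000000, DF = 0.887971, PV = 20.423342
  t = 3.5000: CF_t = 23.000000, DF = 0.870560, PV = 20.022884
  t = 4.0000: CF_t = 23.000000, DF = 0.853490, PV = 19.630279
  t = 4.5000: CF_t = 23.000000, DF = 0.836755, PV = 19.245371
  t = 5.0000: CF_t = 1023.000000, DF = 0.820348, PV = 839.216311
Price P = sum_t PV_t = 1026.947755
First compute Macaulay numerator sum_t t * PV_t:
  t * PV_t at t = 0.5000: 11.274510
  t * PV_t at t = 1.0000: 22.106882
  t * PV_t at t = 1.5000: 32.510121
  t * PV_t at t = 2.0000: 42.496890
  t * PV_t at t = 2.5000: 52.079522
  t * PV_t at t = 3.0000: 61.270025
  t * PV_t at t = 3.5000: 70.080094
  t * PV_t at t = 4.0000: 78.521114
  t * PV_t at t = 4.5000: 86.604170
  t * PV_t at t = 5.0000: 4196.081554
Macaulay duration D = 4653.024881 / 1026.947755 = 4.530927
Modified duration = D / (1 + y/m) = 4.530927 / (1 + 0.020000) = 4.442085

Answer: Modified duration = 4.4421


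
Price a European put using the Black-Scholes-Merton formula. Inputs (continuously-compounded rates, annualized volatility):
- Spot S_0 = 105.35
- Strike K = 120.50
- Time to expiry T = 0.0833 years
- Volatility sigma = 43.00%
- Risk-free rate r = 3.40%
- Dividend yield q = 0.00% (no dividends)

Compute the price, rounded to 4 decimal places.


Answer: Price = 15.8447

Derivation:
d1 = (ln(S/K) + (r - q + 0.5*sigma^2) * T) / (sigma * sqrt(T)) = -0.99776681
d2 = d1 - sigma * sqrt(T) = -1.12187229
exp(-rT) = 0.99717181; exp(-qT) = 1.00000000
P = K * exp(-rT) * N(-d2) - S_0 * exp(-qT) * N(-d1)
N(-d1) = 0.84080378; N(-d2) = 0.86904163
P = 120.5000 * 0.99717181 * 0.86904163 - 105.3500 * 1.00000000 * 0.84080378 = 15.8447


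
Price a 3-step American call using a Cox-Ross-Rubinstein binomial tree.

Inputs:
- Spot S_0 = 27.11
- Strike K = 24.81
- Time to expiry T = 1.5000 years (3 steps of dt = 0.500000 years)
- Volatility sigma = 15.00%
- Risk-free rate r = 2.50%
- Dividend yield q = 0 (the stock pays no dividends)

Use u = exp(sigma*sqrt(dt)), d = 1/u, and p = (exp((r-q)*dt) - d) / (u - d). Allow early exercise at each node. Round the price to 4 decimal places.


Answer: Price = V(0,0) = 3.8573

Derivation:
dt = T/N = 0.500000
u = exp(sigma*sqrt(dt)) = 1.111895; d = 1/u = 0.899365
p = (exp((r-q)*dt) - d) / (u - d) = 0.532693
Discount per step: exp(-r*dt) = 0.987578
Stock lattice S(k, i) with i counting down-moves:
  k=0: S(0,0) = 27.1100
  k=1: S(1,0) = 30.1435; S(1,1) = 24.3818
  k=2: S(2,0) = 33.5164; S(2,1) = 27.1100; S(2,2) = 21.9281
  k=3: S(3,0) = 37.2667; S(3,1) = 30.1435; S(3,2) = 24.3818; S(3,3) = 19.7214
Terminal payoffs V(N, i) = max(S_T - K, 0):
  V(3,0) = 12.456720; V(3,1) = 5.333481; V(3,2) = 0.000000; V(3,3) = 0.000000
Backward induction: V(k, i) = exp(-r*dt) * [p * V(k+1, i) + (1-p) * V(k+1, i+1)]; then take max(V_cont, immediate exercise) for American.
  V(2,0) = exp(-r*dt) * [p*12.456720 + (1-p)*5.333481] = 9.014589; exercise = 8.706394; V(2,0) = max -> 9.014589
  V(2,1) = exp(-r*dt) * [p*5.333481 + (1-p)*0.000000] = 2.805814; exercise = 2.300000; V(2,1) = max -> 2.805814
  V(2,2) = exp(-r*dt) * [p*0.000000 + (1-p)*0.000000] = 0.000000; exercise = 0.000000; V(2,2) = max -> 0.000000
  V(1,0) = exp(-r*dt) * [p*9.014589 + (1-p)*2.805814] = 6.037244; exercise = 5.333481; V(1,0) = max -> 6.037244
  V(1,1) = exp(-r*dt) * [p*2.805814 + (1-p)*0.000000] = 1.476070; exercise = 0.000000; V(1,1) = max -> 1.476070
  V(0,0) = exp(-r*dt) * [p*6.037244 + (1-p)*1.476070] = 3.857255; exercise = 2.300000; V(0,0) = max -> 3.857255


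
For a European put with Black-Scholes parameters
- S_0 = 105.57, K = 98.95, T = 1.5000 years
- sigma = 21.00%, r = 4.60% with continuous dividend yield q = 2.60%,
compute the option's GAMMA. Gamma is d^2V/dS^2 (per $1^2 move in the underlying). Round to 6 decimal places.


Answer: Gamma = 0.012489

Derivation:
d1 = 0.4970308936; d2 = 0.2398344706
phi(d1) = 0.3525868205; exp(-qT) = 0.9617507091; exp(-rT) = 0.9333266801
Gamma = exp(-qT) * phi(d1) / (S * sigma * sqrt(T)) = 0.9617507091 * 0.3525868205 / (105.5700 * 0.2100 * 1.2247448714) = 0.012489


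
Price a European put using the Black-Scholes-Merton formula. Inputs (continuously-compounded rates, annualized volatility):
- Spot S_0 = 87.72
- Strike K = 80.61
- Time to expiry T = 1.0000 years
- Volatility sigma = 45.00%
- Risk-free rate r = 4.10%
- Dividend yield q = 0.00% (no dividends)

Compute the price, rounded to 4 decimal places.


Answer: Price = 10.0784

Derivation:
d1 = (ln(S/K) + (r - q + 0.5*sigma^2) * T) / (sigma * sqrt(T)) = 0.50394936
d2 = d1 - sigma * sqrt(T) = 0.05394936
exp(-rT) = 0.95982913; exp(-qT) = 1.00000000
P = K * exp(-rT) * N(-d2) - S_0 * exp(-qT) * N(-d1)
N(-d1) = 0.30714848; N(-d2) = 0.47848775
P = 80.6100 * 0.95982913 * 0.47848775 - 87.7200 * 1.00000000 * 0.30714848 = 10.0784


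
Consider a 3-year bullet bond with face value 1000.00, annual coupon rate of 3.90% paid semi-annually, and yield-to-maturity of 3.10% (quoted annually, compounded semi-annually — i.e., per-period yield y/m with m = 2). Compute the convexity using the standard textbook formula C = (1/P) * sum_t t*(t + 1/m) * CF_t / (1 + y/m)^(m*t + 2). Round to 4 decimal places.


Answer: Convexity = 9.5591

Derivation:
Coupon per period c = face * coupon_rate / m = 19.500000
Periods per year m = 2; per-period yield y/m = 0.015500
Number of cashflows N = 6
Cashflows (t years, CF_t, discount factor 1/(1+y/m)^(m*t), PV):
  t = 0.5000: CF_t = 19.500000, DF = 0.984737, PV = 19.202363
  t = 1.0000: CF_t = 19.500000, DF = 0.969706, PV = 18.909270
  t = 1.5000: CF_t = 19.500000, DF = 0.954905, PV = 18.620650
  t = 2.0000: CF_t = 19.500000, DF = 0.940330, PV = 18.336435
  t = 2.5000: CF_t = 19.500000, DF = 0.925977, PV = 18.056558
  t = 3.0000: CF_t = 1019.500000, DF = 0.911844, PV = 929.624720
Price P = sum_t PV_t = 1022.749996
Convexity numerator sum_t t*(t + 1/m) * CF_t / (1+y/m)^(m*t + 2):
  t = 0.5000: term = 9.310325
  t = 1.0000: term = 27.504652
  t = 1.5000: term = 54.169675
  t = 2.0000: term = 88.904767
  t = 2.5000: term = 131.321665
  t = 3.0000: term = 9465.359367
Convexity = (1/P) * sum = 9776.570451 / 1022.749996 = 9.559101


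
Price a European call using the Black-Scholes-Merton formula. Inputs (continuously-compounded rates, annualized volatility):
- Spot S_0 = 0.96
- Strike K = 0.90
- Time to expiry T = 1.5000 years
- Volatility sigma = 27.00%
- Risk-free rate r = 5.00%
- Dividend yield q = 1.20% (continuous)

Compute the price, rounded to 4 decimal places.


Answer: Price = 0.1784

Derivation:
d1 = (ln(S/K) + (r - q + 0.5*sigma^2) * T) / (sigma * sqrt(T)) = 0.53288051
d2 = d1 - sigma * sqrt(T) = 0.20219939
exp(-rT) = 0.92774349; exp(-qT) = 0.98216103
C = S_0 * exp(-qT) * N(d1) - K * exp(-rT) * N(d2)
N(d1) = 0.70294185; N(d2) = 0.58011958
C = 0.9600 * 0.98216103 * 0.70294185 - 0.9000 * 0.92774349 * 0.58011958 = 0.1784


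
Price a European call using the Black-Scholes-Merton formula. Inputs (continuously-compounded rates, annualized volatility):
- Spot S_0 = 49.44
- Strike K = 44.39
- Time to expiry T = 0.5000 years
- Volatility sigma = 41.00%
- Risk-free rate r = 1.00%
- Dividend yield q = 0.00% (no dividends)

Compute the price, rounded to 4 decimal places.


d1 = (ln(S/K) + (r - q + 0.5*sigma^2) * T) / (sigma * sqrt(T)) = 0.53385042
d2 = d1 - sigma * sqrt(T) = 0.24393664
exp(-rT) = 0.99501248; exp(-qT) = 1.00000000
C = S_0 * exp(-qT) * N(d1) - K * exp(-rT) * N(d2)
N(d1) = 0.70327749; N(d2) = 0.59636006
C = 49.4400 * 1.00000000 * 0.70327749 - 44.3900 * 0.99501248 * 0.59636006 = 8.4296

Answer: Price = 8.4296
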